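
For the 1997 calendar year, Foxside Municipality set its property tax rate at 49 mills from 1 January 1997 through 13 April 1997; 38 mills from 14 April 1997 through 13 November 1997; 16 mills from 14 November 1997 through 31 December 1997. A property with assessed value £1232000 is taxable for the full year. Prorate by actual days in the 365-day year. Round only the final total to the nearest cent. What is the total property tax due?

1 January – 13 April 1997: 103 days at 49 mills → £1232000 × 4.9% × 103/365 = £17035.3534
14 April – 13 November 1997: 214 days at 38 mills → £1232000 × 3.8% × 214/365 = £27448.2849
14 November – 31 December 1997: 48 days at 16 mills → £1232000 × 1.6% × 48/365 = £2592.2630
Total = £47075.9014

£47075.90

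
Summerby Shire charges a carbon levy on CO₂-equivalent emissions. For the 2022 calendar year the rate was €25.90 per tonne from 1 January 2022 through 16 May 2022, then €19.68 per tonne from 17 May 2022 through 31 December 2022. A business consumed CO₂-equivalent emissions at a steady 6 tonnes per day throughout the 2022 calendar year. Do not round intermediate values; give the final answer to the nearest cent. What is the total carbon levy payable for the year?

1 January – 16 May 2022: 136 days × 6 tonnes/day = 816 tonnes at €25.90/tonne → €21134.40
17 May – 31 December 2022: 229 days × 6 tonnes/day = 1,374 tonnes at €19.68/tonne → €27040.32

€48174.72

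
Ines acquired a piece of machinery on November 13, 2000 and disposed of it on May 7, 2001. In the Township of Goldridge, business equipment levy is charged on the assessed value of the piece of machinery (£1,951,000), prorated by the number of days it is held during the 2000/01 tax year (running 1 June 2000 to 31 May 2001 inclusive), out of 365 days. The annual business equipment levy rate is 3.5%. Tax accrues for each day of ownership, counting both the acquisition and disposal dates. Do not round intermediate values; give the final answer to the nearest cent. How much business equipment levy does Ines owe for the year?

Days held (November 13, 2000 – May 7, 2001): 176 out of 365
Tax = £1,951,000 × 3.5% × 176/365 = £32,926.4658

£32,926.47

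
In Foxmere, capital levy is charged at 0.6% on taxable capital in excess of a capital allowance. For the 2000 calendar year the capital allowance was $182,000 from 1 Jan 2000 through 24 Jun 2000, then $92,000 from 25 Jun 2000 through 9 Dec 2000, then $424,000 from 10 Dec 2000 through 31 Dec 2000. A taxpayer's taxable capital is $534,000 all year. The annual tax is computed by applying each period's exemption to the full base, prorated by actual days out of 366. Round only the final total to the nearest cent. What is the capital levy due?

1 Jan – 24 Jun 2000: 176 days, exemption $182,000 → ($534,000 − $182,000) × 0.6% × 176/366 = $1,015.6066
25 Jun – 9 Dec 2000: 168 days, exemption $92,000 → ($534,000 − $92,000) × 0.6% × 168/366 = $1,217.3115
10 Dec – 31 Dec 2000: 22 days, exemption $424,000 → ($534,000 − $424,000) × 0.6% × 22/366 = $39.6721
Total = $2,272.5902

$2,272.59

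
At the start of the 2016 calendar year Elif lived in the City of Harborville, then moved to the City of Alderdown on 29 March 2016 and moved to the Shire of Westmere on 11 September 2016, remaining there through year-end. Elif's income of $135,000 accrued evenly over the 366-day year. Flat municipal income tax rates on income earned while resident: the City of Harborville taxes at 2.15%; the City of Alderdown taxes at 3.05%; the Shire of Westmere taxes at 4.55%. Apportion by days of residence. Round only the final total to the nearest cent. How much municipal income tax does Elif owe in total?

The City of Harborville, 1 January – 28 March 2016: 88 days → $135,000 × 2.15% × 88/366 = $697.8689
The City of Alderdown, 29 March – 10 September 2016: 166 days → $135,000 × 3.05% × 166/366 = $1,867.5000
The Shire of Westmere, 11 September – 31 December 2016: 112 days → $135,000 × 4.55% × 112/366 = $1,879.6721
Total = $4,445.0410

$4,445.04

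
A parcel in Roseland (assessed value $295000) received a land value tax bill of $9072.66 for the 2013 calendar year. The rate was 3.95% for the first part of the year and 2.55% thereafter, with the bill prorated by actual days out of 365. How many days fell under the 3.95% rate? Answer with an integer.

Let d = days at the first rate; then 365 − d days at the second rate.
$295000 × [3.95%·d + 2.55%·(365−d)] / 365 = $9072.66
Solving gives d = 137, so the new rate took effect on May 18, 2013.

137 days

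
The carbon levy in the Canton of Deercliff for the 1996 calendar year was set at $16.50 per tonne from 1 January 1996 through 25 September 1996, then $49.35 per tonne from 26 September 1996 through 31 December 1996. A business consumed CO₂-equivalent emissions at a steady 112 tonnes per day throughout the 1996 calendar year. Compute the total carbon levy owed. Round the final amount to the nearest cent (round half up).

$1,033,250.40

1 January – 25 September 1996: 269 days × 112 tonnes/day = 30,128 tonnes at $16.50/tonne → $497,112.00
26 September – 31 December 1996: 97 days × 112 tonnes/day = 10,864 tonnes at $49.35/tonne → $536,138.40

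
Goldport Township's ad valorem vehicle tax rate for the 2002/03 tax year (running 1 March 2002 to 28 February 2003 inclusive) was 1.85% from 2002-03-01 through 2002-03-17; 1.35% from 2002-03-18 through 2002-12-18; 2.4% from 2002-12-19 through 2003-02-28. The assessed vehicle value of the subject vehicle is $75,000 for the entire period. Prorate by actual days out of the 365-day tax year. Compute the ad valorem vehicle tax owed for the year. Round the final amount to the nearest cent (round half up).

$1,185.31

2002-03-01 to 2002-03-17: 17 days at 1.85% → $75,000 × 1.85% × 17/365 = $64.6233
2002-03-18 to 2002-12-18: 276 days at 1.35% → $75,000 × 1.35% × 276/365 = $765.6164
2002-12-19 to 2003-02-28: 72 days at 2.4% → $75,000 × 2.4% × 72/365 = $355.0685
Total = $1,185.3082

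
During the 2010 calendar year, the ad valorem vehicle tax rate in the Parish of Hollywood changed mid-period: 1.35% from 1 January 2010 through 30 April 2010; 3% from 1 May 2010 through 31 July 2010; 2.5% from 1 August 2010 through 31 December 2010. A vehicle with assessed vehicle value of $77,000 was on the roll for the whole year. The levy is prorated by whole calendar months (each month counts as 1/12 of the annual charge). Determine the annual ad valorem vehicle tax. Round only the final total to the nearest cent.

1 January – 30 April 2010: 4 months at 1.35% → $77,000 × 1.35% × 4/12 = $346.5000
1 May – 31 July 2010: 3 months at 3% → $77,000 × 3% × 3/12 = $577.5000
1 August – 31 December 2010: 5 months at 2.5% → $77,000 × 2.5% × 5/12 = $802.0833
Total = $1,726.0833

$1,726.08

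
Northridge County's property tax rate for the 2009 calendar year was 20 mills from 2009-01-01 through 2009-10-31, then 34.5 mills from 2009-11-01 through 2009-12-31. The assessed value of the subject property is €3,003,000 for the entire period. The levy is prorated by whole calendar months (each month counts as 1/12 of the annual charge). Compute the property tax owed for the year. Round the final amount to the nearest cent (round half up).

2009-01-01 to 2009-10-31: 10 months at 20 mills → €3,003,000 × 2% × 10/12 = €50,050.0000
2009-11-01 to 2009-12-31: 2 months at 34.5 mills → €3,003,000 × 3.45% × 2/12 = €17,267.2500
Total = €67,317.2500

€67,317.25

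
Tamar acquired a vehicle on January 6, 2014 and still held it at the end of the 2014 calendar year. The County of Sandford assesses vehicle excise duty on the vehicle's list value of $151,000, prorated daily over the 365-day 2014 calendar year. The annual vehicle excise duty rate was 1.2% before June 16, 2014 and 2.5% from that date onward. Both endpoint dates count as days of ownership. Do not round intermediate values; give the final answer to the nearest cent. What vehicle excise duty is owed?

$2,857.42

January 6 – June 15, 2014: 161 days at 1.2% → $151,000 × 1.2% × 161/365 = $799.2658
June 16 – December 31, 2014: 199 days at 2.5% → $151,000 × 2.5% × 199/365 = $2,058.1507
Total = $2,857.4164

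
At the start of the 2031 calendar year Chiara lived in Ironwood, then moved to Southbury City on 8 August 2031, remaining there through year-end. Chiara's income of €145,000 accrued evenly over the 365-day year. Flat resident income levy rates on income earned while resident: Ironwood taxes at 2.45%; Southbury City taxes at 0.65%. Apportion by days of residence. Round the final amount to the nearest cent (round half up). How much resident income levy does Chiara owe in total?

€2,508.50

Ironwood, 1 January – 7 August 2031: 219 days → €145,000 × 2.45% × 219/365 = €2,131.5000
Southbury City, 8 August – 31 December 2031: 146 days → €145,000 × 0.65% × 146/365 = €377.0000
Total = €2,508.5000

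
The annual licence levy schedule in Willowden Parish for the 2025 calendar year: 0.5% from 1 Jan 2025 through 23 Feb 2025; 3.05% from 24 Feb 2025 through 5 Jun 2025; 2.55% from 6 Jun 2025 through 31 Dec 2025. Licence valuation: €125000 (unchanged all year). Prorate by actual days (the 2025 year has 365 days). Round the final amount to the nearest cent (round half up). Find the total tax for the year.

1 Jan – 23 Feb 2025: 54 days at 0.5% → €125000 × 0.5% × 54/365 = €92.4658
24 Feb – 5 Jun 2025: 102 days at 3.05% → €125000 × 3.05% × 102/365 = €1065.4110
6 Jun – 31 Dec 2025: 209 days at 2.55% → €125000 × 2.55% × 209/365 = €1825.1712
Total = €2983.0479

€2983.05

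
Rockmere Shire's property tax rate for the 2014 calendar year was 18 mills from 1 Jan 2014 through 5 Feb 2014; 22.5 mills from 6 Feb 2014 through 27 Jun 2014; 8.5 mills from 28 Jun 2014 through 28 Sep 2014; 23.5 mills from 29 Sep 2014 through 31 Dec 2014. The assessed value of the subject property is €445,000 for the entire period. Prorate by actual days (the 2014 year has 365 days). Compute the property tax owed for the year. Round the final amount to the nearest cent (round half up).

€8,342.23

1 Jan – 5 Feb 2014: 36 days at 18 mills → €445,000 × 1.8% × 36/365 = €790.0274
6 Feb – 27 Jun 2014: 142 days at 22.5 mills → €445,000 × 2.25% × 142/365 = €3,895.2740
28 Jun – 28 Sep 2014: 93 days at 8.5 mills → €445,000 × 0.85% × 93/365 = €963.7603
29 Sep – 31 Dec 2014: 94 days at 23.5 mills → €445,000 × 2.35% × 94/365 = €2,693.1644
Total = €8,342.2260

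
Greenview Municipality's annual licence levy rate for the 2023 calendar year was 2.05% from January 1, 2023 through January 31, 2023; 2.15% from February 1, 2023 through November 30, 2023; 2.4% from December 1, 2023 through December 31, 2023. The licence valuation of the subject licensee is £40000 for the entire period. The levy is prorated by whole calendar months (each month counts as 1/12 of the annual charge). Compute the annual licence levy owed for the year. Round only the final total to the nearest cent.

January 1 – January 31, 2023: 1 month at 2.05% → £40000 × 2.05% × 1/12 = £68.3333
February 1 – November 30, 2023: 10 months at 2.15% → £40000 × 2.15% × 10/12 = £716.6667
December 1 – December 31, 2023: 1 month at 2.4% → £40000 × 2.4% × 1/12 = £80.0000
Total = £865.0000

£865.00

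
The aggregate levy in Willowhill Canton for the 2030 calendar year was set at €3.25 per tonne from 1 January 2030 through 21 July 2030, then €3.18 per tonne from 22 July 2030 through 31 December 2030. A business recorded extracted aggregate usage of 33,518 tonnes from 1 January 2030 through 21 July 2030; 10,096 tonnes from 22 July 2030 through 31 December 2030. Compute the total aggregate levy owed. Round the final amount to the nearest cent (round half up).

€141,038.78

1 January – 21 July 2030: 33,518 tonnes at €3.25/tonne → €108,933.50
22 July – 31 December 2030: 10,096 tonnes at €3.18/tonne → €32,105.28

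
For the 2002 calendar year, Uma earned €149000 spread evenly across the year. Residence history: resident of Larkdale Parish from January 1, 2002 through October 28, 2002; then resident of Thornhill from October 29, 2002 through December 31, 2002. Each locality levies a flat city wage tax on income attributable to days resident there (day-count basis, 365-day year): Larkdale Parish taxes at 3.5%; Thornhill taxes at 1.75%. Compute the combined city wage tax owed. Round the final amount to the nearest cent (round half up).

Larkdale Parish, January 1 – October 28, 2002: 301 days → €149000 × 3.5% × 301/365 = €4300.5890
Thornhill, October 29 – December 31, 2002: 64 days → €149000 × 1.75% × 64/365 = €457.2055
Total = €4757.7945

€4757.79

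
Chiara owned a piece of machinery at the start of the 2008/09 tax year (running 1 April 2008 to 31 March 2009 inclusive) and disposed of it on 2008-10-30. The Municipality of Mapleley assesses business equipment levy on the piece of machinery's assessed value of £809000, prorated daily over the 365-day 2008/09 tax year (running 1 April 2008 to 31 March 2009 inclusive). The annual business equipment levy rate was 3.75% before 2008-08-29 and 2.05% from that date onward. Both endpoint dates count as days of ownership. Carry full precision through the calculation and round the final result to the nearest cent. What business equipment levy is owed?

2008-04-01 to 2008-08-28: 150 days at 3.75% → £809000 × 3.75% × 150/365 = £12467.4658
2008-08-29 to 2008-10-30: 63 days at 2.05% → £809000 × 2.05% × 63/365 = £2862.5301
Total = £15329.9959

£15330.00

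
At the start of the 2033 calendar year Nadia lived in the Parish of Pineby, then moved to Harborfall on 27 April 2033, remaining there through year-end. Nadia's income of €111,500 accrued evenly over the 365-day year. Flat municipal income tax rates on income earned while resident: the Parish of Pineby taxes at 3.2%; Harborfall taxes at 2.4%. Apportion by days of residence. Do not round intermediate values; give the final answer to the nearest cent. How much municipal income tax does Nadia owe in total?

The Parish of Pineby, 1 January – 26 April 2033: 116 days → €111,500 × 3.2% × 116/365 = €1,133.9397
Harborfall, 27 April – 31 December 2033: 249 days → €111,500 × 2.4% × 249/365 = €1,825.5452
Total = €2,959.4849

€2,959.48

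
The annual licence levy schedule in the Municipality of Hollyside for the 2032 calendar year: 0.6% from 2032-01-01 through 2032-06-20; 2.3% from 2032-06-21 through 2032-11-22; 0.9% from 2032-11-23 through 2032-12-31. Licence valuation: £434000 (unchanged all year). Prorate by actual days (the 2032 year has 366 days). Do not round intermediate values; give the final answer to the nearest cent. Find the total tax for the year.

£5867.30

2032-01-01 to 2032-06-20: 172 days at 0.6% → £434000 × 0.6% × 172/366 = £1223.7377
2032-06-21 to 2032-11-22: 155 days at 2.3% → £434000 × 2.3% × 155/366 = £4227.3497
2032-11-23 to 2032-12-31: 39 days at 0.9% → £434000 × 0.9% × 39/366 = £416.2131
Total = £5867.3005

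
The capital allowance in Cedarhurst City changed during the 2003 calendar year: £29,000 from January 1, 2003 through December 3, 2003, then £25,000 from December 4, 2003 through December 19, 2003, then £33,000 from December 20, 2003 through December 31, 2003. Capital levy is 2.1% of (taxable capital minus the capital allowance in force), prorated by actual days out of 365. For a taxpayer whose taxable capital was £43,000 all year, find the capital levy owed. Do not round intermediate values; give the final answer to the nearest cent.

January 1 – December 3, 2003: 337 days, exemption £29,000 → (£43,000 − £29,000) × 2.1% × 337/365 = £271.4466
December 4 – December 19, 2003: 16 days, exemption £25,000 → (£43,000 − £25,000) × 2.1% × 16/365 = £16.5699
December 20 – December 31, 2003: 12 days, exemption £33,000 → (£43,000 − £33,000) × 2.1% × 12/365 = £6.9041
Total = £294.9205

£294.92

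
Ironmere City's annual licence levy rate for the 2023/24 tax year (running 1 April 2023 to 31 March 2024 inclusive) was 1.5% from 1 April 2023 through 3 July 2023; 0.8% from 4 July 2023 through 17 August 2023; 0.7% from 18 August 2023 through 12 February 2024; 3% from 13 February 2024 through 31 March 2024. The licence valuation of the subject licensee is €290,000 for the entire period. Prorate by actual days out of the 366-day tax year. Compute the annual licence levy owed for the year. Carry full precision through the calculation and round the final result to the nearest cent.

1 April – 3 July 2023: 94 days at 1.5% → €290,000 × 1.5% × 94/366 = €1,117.2131
4 July – 17 August 2023: 45 days at 0.8% → €290,000 × 0.8% × 45/366 = €285.2459
18 August 2023 – 12 February 2024: 179 days at 0.7% → €290,000 × 0.7% × 179/366 = €992.8142
13 February – 31 March 2024: 48 days at 3% → €290,000 × 3% × 48/366 = €1,140.9836
Total = €3,536.2568

€3,536.26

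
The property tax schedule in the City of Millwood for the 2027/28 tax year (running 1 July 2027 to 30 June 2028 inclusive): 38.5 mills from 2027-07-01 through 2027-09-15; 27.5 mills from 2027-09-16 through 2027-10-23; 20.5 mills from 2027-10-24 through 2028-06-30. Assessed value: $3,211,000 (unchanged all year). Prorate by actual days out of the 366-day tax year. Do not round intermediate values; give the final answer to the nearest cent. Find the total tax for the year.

$80,318.87

2027-07-01 to 2027-09-15: 77 days at 38.5 mills → $3,211,000 × 3.85% × 77/366 = $26,008.2227
2027-09-16 to 2027-10-23: 38 days at 27.5 mills → $3,211,000 × 2.75% × 38/366 = $9,168.0191
2027-10-24 to 2028-06-30: 251 days at 20.5 mills → $3,211,000 × 2.05% × 251/366 = $45,142.6243
Total = $80,318.8661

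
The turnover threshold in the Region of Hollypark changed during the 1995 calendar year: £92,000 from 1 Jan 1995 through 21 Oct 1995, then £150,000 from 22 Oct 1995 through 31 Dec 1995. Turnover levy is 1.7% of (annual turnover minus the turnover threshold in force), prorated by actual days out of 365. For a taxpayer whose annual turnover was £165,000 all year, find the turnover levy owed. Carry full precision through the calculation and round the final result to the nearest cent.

1 Jan – 21 Oct 1995: 294 days, exemption £92,000 → (£165,000 − £92,000) × 1.7% × 294/365 = £999.6000
22 Oct – 31 Dec 1995: 71 days, exemption £150,000 → (£165,000 − £150,000) × 1.7% × 71/365 = £49.6027
Total = £1,049.2027

£1,049.20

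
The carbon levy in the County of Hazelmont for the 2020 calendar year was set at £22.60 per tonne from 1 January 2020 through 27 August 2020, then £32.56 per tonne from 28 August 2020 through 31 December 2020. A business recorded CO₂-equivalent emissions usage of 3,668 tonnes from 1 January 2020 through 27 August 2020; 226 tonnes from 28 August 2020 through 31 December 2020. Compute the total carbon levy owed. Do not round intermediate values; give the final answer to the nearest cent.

1 January – 27 August 2020: 3,668 tonnes at £22.60/tonne → £82,896.80
28 August – 31 December 2020: 226 tonnes at £32.56/tonne → £7,358.56

£90,255.36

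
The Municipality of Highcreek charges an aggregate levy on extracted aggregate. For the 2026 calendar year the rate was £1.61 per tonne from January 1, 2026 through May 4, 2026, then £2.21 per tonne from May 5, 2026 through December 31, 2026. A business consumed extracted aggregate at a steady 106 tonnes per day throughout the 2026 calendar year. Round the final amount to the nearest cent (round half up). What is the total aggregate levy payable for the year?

£77618.50

January 1 – May 4, 2026: 124 days × 106 tonnes/day = 13,144 tonnes at £1.61/tonne → £21161.84
May 5 – December 31, 2026: 241 days × 106 tonnes/day = 25,546 tonnes at £2.21/tonne → £56456.66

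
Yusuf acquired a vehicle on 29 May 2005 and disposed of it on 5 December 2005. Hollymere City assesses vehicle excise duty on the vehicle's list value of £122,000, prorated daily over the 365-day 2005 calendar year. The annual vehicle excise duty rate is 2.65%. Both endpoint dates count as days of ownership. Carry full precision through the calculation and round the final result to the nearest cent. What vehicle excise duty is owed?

£1,691.79

Days held (29 May – 5 December 2005): 191 out of 365
Tax = £122,000 × 2.65% × 191/365 = £1,691.7890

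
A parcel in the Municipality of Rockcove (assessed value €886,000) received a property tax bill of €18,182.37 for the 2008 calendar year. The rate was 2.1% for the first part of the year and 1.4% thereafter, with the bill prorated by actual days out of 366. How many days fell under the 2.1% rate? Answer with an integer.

341 days

Let d = days at the first rate; then 366 − d days at the second rate.
€886,000 × [2.1%·d + 1.4%·(366−d)] / 366 = €18,182.37
Solving gives d = 341, so the new rate took effect on 7 December 2008.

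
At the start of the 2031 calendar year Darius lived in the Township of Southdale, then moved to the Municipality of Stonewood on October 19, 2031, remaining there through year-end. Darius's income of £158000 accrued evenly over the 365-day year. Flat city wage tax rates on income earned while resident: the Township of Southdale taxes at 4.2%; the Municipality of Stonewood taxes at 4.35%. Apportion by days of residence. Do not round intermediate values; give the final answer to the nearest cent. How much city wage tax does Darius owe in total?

The Township of Southdale, January 1 – October 18, 2031: 291 days → £158000 × 4.2% × 291/365 = £5290.6192
The Municipality of Stonewood, October 19 – December 31, 2031: 74 days → £158000 × 4.35% × 74/365 = £1393.4301
Total = £6684.0493

£6684.05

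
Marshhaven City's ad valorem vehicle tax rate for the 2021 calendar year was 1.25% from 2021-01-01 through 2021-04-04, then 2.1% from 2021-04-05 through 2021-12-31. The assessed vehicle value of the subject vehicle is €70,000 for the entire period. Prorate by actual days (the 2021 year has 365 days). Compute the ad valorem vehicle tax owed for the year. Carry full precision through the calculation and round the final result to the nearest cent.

€1,316.77

2021-01-01 to 2021-04-04: 94 days at 1.25% → €70,000 × 1.25% × 94/365 = €225.3425
2021-04-05 to 2021-12-31: 271 days at 2.1% → €70,000 × 2.1% × 271/365 = €1,091.4247
Total = €1,316.7671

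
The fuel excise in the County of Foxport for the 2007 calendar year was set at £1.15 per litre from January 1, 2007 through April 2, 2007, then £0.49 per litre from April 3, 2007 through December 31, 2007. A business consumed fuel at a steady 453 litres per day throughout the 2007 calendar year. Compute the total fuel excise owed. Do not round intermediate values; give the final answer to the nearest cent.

January 1 – April 2, 2007: 92 days × 453 litres/day = 41,676 litres at £1.15/litre → £47,927.40
April 3 – December 31, 2007: 273 days × 453 litres/day = 123,669 litres at £0.49/litre → £60,597.81

£108,525.21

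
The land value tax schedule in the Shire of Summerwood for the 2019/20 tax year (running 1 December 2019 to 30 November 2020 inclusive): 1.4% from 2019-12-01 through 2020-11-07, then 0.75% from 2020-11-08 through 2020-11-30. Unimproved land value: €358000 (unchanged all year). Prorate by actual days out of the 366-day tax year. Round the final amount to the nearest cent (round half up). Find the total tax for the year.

2019-12-01 to 2020-11-07: 343 days at 1.4% → €358000 × 1.4% × 343/366 = €4697.0383
2020-11-08 to 2020-11-30: 23 days at 0.75% → €358000 × 0.75% × 23/366 = €168.7295
Total = €4865.7678

€4865.77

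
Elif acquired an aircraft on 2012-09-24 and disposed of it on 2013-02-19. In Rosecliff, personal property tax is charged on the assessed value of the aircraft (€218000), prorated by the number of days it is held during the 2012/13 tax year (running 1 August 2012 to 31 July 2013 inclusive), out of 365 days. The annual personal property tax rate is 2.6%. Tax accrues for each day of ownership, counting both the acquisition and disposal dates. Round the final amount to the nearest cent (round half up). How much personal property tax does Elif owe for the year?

Days held (2012-09-24 to 2013-02-19): 149 out of 365
Tax = €218000 × 2.6% × 149/365 = €2313.7863

€2313.79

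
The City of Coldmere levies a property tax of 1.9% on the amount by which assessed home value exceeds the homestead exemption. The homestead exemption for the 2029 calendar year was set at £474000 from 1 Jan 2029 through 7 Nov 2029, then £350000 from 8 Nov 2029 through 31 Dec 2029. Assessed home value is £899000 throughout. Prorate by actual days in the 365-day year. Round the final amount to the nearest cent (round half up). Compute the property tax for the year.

1 Jan – 7 Nov 2029: 311 days, exemption £474000 → (£899000 − £474000) × 1.9% × 311/365 = £6880.3425
8 Nov – 31 Dec 2029: 54 days, exemption £350000 → (£899000 − £350000) × 1.9% × 54/365 = £1543.2164
Total = £8423.5589

£8423.56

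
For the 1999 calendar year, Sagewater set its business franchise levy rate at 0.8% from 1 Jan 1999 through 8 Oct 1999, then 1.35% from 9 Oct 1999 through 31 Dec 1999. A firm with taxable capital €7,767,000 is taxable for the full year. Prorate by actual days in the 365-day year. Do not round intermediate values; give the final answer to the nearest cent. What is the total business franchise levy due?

1 Jan – 8 Oct 1999: 281 days at 0.8% → €7,767,000 × 0.8% × 281/365 = €47,836.2082
9 Oct – 31 Dec 1999: 84 days at 1.35% → €7,767,000 × 1.35% × 84/365 = €24,130.8986
Total = €71,967.1068

€71,967.11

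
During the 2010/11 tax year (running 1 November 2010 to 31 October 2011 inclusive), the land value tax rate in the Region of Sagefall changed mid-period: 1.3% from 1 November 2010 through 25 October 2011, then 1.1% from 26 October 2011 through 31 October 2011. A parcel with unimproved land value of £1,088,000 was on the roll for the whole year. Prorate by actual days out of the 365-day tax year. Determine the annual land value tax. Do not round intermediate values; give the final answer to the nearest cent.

£14,108.23

1 November 2010 – 25 October 2011: 359 days at 1.3% → £1,088,000 × 1.3% × 359/365 = £13,911.4959
26 October – 31 October 2011: 6 days at 1.1% → £1,088,000 × 1.1% × 6/365 = £196.7342
Total = £14,108.2301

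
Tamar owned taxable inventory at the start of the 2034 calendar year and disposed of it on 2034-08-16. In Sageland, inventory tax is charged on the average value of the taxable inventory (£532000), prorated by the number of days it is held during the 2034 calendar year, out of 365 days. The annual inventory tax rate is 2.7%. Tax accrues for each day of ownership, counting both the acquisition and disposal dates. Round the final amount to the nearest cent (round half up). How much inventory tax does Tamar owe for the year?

Days held (2034-01-01 to 2034-08-16): 228 out of 365
Tax = £532000 × 2.7% × 228/365 = £8972.5808

£8972.58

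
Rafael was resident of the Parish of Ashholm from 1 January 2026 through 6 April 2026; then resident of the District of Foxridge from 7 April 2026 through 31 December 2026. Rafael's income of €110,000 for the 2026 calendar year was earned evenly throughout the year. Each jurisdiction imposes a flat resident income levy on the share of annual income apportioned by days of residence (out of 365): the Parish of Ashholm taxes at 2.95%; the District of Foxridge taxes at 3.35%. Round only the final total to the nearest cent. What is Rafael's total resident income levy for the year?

The Parish of Ashholm, 1 January – 6 April 2026: 96 days → €110,000 × 2.95% × 96/365 = €853.4795
The District of Foxridge, 7 April – 31 December 2026: 269 days → €110,000 × 3.35% × 269/365 = €2,715.7945
Total = €3,569.2740

€3,569.27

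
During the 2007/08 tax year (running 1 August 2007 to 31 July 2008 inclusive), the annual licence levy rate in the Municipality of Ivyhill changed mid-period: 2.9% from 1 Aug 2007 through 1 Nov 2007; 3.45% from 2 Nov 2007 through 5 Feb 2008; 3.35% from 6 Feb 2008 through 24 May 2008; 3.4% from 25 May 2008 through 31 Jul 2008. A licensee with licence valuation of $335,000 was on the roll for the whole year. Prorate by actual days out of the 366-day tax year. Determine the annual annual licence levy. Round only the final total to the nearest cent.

$10,958.44

1 Aug – 1 Nov 2007: 93 days at 2.9% → $335,000 × 2.9% × 93/366 = $2,468.5656
2 Nov 2007 – 5 Feb 2008: 96 days at 3.45% → $335,000 × 3.45% × 96/366 = $3,031.4754
6 Feb – 24 May 2008: 109 days at 3.35% → $335,000 × 3.35% × 109/366 = $3,342.2199
25 May – 31 Jul 2008: 68 days at 3.4% → $335,000 × 3.4% × 68/366 = $2,116.1749
Total = $10,958.4358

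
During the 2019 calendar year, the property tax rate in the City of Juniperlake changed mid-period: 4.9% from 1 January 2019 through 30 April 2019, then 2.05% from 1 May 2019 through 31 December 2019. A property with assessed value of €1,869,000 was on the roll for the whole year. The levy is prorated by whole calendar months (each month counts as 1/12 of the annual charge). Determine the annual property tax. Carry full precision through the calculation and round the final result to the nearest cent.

1 January – 30 April 2019: 4 months at 4.9% → €1,869,000 × 4.9% × 4/12 = €30,527.0000
1 May – 31 December 2019: 8 months at 2.05% → €1,869,000 × 2.05% × 8/12 = €25,543.0000
Total = €56,070.0000

€56,070.00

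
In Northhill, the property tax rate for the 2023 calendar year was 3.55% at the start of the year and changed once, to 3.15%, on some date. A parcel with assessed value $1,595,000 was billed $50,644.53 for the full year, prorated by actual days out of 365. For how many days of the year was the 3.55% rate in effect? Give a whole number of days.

Let d = days at the first rate; then 365 − d days at the second rate.
$1,595,000 × [3.55%·d + 3.15%·(365−d)] / 365 = $50,644.53
Solving gives d = 23, so the new rate took effect on January 24, 2023.

23 days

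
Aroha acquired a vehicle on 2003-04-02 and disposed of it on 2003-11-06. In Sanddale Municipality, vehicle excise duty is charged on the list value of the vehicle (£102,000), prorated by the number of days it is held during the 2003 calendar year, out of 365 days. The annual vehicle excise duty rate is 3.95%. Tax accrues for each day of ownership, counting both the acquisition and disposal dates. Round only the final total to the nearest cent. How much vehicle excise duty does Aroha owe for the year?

Days held (2003-04-02 to 2003-11-06): 219 out of 365
Tax = £102,000 × 3.95% × 219/365 = £2,417.4000

£2,417.40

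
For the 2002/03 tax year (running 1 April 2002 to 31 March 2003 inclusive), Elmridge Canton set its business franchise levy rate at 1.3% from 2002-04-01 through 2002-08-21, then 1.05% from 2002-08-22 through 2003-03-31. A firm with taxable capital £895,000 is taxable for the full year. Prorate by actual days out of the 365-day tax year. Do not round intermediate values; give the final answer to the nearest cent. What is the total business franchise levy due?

£10,274.11

2002-04-01 to 2002-08-21: 143 days at 1.3% → £895,000 × 1.3% × 143/365 = £4,558.3699
2002-08-22 to 2003-03-31: 222 days at 1.05% → £895,000 × 1.05% × 222/365 = £5,715.7397
Total = £10,274.1096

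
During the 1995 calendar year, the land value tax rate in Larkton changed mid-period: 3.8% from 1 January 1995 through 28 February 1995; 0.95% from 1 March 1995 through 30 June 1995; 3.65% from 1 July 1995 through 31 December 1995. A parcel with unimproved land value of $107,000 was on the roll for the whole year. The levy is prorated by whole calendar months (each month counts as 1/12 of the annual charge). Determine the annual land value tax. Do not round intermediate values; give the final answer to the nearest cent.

$2,969.25

1 January – 28 February 1995: 2 months at 3.8% → $107,000 × 3.8% × 2/12 = $677.6667
1 March – 30 June 1995: 4 months at 0.95% → $107,000 × 0.95% × 4/12 = $338.8333
1 July – 31 December 1995: 6 months at 3.65% → $107,000 × 3.65% × 6/12 = $1,952.7500
Total = $2,969.2500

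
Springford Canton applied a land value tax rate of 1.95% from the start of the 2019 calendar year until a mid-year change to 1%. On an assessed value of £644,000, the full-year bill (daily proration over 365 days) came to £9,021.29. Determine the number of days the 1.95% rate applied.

Let d = days at the first rate; then 365 − d days at the second rate.
£644,000 × [1.95%·d + 1%·(365−d)] / 365 = £9,021.29
Solving gives d = 154, so the new rate took effect on 4 Jun 2019.

154 days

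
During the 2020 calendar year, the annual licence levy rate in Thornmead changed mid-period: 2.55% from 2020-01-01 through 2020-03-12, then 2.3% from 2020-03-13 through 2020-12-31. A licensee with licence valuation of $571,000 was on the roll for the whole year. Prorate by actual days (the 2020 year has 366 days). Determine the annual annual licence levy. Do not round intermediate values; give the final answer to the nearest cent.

$13,413.82

2020-01-01 to 2020-03-12: 72 days at 2.55% → $571,000 × 2.55% × 72/366 = $2,864.3607
2020-03-13 to 2020-12-31: 294 days at 2.3% → $571,000 × 2.3% × 294/366 = $10,549.4590
Total = $13,413.8197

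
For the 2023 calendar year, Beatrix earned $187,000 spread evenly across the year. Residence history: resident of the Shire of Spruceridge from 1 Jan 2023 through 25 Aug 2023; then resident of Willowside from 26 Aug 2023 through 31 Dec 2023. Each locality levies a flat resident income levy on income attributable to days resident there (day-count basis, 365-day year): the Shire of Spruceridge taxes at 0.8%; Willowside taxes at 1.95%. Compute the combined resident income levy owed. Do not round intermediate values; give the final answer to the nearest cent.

$2,250.15

The Shire of Spruceridge, 1 Jan – 25 Aug 2023: 237 days → $187,000 × 0.8% × 237/365 = $971.3753
Willowside, 26 Aug – 31 Dec 2023: 128 days → $187,000 × 1.95% × 128/365 = $1,278.7726
Total = $2,250.1479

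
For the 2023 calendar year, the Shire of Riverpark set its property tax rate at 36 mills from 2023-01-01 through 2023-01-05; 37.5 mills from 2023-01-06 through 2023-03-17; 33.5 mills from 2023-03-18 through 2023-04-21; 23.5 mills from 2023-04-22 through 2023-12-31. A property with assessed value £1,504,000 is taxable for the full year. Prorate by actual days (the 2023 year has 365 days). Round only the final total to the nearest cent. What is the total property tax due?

2023-01-01 to 2023-01-05: 5 days at 36 mills → £1,504,000 × 3.6% × 5/365 = £741.6986
2023-01-06 to 2023-03-17: 71 days at 37.5 mills → £1,504,000 × 3.75% × 71/365 = £10,970.9589
2023-03-18 to 2023-04-21: 35 days at 33.5 mills → £1,504,000 × 3.35% × 35/365 = £4,831.3425
2023-04-22 to 2023-12-31: 254 days at 23.5 mills → £1,504,000 × 2.35% × 254/365 = £24,595.5507
Total = £41,139.5507

£41,139.55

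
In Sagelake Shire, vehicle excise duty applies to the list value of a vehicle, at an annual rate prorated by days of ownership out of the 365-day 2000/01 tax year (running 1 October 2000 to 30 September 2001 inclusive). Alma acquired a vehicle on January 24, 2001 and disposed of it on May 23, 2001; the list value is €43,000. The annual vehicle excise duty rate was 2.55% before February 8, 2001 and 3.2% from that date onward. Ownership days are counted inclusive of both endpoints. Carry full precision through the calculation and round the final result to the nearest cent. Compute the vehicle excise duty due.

January 24 – February 7, 2001: 15 days at 2.55% → €43,000 × 2.55% × 15/365 = €45.0616
February 8 – May 23, 2001: 105 days at 3.2% → €43,000 × 3.2% × 105/365 = €395.8356
Total = €440.8973

€440.90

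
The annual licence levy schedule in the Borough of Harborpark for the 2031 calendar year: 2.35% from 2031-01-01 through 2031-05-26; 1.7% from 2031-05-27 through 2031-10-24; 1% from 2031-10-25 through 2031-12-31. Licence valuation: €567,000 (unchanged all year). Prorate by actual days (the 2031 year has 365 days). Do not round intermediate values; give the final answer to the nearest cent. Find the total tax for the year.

€10,373.77

2031-01-01 to 2031-05-26: 146 days at 2.35% → €567,000 × 2.35% × 146/365 = €5,329.8000
2031-05-27 to 2031-10-24: 151 days at 1.7% → €567,000 × 1.7% × 151/365 = €3,987.6411
2031-10-25 to 2031-12-31: 68 days at 1% → €567,000 × 1% × 68/365 = €1,056.3288
Total = €10,373.7699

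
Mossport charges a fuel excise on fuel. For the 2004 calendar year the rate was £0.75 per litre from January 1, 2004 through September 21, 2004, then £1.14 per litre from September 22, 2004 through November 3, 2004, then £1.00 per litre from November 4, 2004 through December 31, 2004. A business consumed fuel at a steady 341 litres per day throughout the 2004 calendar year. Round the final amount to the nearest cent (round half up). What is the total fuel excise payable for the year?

January 1 – September 21, 2004: 265 days × 341 litres/day = 90,365 litres at £0.75/litre → £67,773.75
September 22 – November 3, 2004: 43 days × 341 litres/day = 14,663 litres at £1.14/litre → £16,715.82
November 4 – December 31, 2004: 58 days × 341 litres/day = 19,778 litres at £1.00/litre → £19,778.00

£104,267.57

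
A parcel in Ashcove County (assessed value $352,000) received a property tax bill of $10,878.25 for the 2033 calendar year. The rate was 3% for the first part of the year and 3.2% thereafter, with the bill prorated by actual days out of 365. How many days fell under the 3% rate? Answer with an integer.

Let d = days at the first rate; then 365 − d days at the second rate.
$352,000 × [3%·d + 3.2%·(365−d)] / 365 = $10,878.25
Solving gives d = 200, so the new rate took effect on 20 Jul 2033.

200 days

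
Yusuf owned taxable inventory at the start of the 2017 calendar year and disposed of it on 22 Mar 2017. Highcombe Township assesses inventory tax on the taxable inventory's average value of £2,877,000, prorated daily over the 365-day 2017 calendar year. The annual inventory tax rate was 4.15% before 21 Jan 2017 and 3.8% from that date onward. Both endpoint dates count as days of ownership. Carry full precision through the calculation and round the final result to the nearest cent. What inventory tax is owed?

£24,813.14

1 Jan – 20 Jan 2017: 20 days at 4.15% → £2,877,000 × 4.15% × 20/365 = £6,542.2192
21 Jan – 22 Mar 2017: 61 days at 3.8% → £2,877,000 × 3.8% × 61/365 = £18,270.9205
Total = £24,813.1397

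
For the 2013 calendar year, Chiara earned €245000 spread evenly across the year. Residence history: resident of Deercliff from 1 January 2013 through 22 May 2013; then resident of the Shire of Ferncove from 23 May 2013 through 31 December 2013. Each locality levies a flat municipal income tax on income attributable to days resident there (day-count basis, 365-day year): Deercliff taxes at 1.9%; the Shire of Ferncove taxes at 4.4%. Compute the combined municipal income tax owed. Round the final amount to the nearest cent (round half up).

€8397.12

Deercliff, 1 January – 22 May 2013: 142 days → €245000 × 1.9% × 142/365 = €1810.9863
The Shire of Ferncove, 23 May – 31 December 2013: 223 days → €245000 × 4.4% × 223/365 = €6586.1370
Total = €8397.1233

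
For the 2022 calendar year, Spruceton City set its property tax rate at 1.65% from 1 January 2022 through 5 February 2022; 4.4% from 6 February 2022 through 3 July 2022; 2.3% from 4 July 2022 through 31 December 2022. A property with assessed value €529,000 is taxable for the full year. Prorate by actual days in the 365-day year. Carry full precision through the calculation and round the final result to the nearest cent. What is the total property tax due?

1 January – 5 February 2022: 36 days at 1.65% → €529,000 × 1.65% × 36/365 = €860.8932
6 February – 3 July 2022: 148 days at 4.4% → €529,000 × 4.4% × 148/365 = €9,437.9397
4 July – 31 December 2022: 181 days at 2.3% → €529,000 × 2.3% × 181/365 = €6,033.4986
Total = €16,332.3315

€16,332.33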